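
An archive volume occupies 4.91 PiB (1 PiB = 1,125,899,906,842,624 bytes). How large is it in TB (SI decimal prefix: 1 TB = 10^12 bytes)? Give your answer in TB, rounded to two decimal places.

5,528.17 TB

4.91 PiB × 1,125,899,906,842,624 bytes/PiB = 5,528,168,542,597,283.84 bytes
1 TB = 10^12 bytes = 1,000,000,000,000 bytes
5,528,168,542,597,283.84 / 1,000,000,000,000 = 5,528.17 TB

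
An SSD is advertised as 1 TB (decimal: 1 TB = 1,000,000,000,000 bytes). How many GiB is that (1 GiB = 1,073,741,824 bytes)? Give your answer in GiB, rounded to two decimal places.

931.32 GiB

1 TB = 1 × 10^12 bytes = 1,000,000,000,000 bytes
1 GiB = 2^30 bytes = 1,073,741,824 bytes
1,000,000,000,000 / 1,073,741,824 = 931.32 GiB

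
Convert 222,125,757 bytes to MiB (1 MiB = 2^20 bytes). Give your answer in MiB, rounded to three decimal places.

211.836 MiB

222,125,757 bytes given.
1 MiB = 1,048,576 bytes
222,125,757 / 1,048,576 = 211.836 MiB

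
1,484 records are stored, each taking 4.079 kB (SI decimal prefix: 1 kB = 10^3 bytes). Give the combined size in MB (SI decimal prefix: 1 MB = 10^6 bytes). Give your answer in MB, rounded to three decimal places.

6.053 MB

Total = 1,484 × 4.079 kB = 6053.236 kB
= 6053.236 × 1,000 bytes = 6,053,236 bytes
1 MB = 1,000,000 bytes
6,053,236 / 1,000,000 = 6.053 MB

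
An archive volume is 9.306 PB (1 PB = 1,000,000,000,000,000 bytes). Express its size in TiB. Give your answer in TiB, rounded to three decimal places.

9.306 PB = 9.306 × 10^15 bytes = 9,306,000,000,000,000 bytes
1 TiB = 1,099,511,627,776 bytes
9,306,000,000,000,000 / 1,099,511,627,776 = 8,463.758 TiB

8,463.758 TiB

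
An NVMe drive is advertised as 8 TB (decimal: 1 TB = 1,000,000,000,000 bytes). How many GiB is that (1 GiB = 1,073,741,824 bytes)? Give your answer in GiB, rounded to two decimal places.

8 TB × 1,000,000,000,000 bytes/TB = 8,000,000,000,000 bytes
1 GiB = 2^30 bytes = 1,073,741,824 bytes
8,000,000,000,000 / 1,073,741,824 = 7,450.58 GiB

7,450.58 GiB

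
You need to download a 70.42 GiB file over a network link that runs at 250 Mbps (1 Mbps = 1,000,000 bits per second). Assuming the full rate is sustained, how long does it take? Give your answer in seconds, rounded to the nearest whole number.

70.42 GiB = 75,612,899,246.08 bytes = 604,903,193,968.64 bits
250 Mbps = 250,000,000 bits/s
time = 604,903,193,968.64 / 250,000,000 = 2,420 s

2,420 seconds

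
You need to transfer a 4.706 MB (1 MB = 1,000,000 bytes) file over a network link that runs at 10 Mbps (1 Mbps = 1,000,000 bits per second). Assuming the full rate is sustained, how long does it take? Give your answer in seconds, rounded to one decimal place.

3.8 seconds

4.706 MB = 4,706,000 bytes = 37,648,000 bits
10 Mbps = 10,000,000 bits/s
time = 37,648,000 / 10,000,000 = 3.8 s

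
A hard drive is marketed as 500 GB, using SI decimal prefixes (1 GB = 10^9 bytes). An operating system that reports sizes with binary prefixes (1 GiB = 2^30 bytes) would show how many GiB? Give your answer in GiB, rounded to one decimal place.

500 GB × 1,000,000,000 bytes/GB = 500,000,000,000 bytes
1 GiB = 1,073,741,824 bytes
500,000,000,000 / 1,073,741,824 = 465.7 GiB

465.7 GiB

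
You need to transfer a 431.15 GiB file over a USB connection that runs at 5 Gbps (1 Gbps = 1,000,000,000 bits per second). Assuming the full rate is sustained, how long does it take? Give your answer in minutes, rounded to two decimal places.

431.15 GiB = 462,943,787,417.6 bytes = 3,703,550,299,340.8 bits
5 Gbps = 5,000,000,000 bits/s
time = 3,703,550,299,340.8 / 5,000,000,000 = 740.710 s
740.710 s / 60 = 12.35 minutes

12.35 minutes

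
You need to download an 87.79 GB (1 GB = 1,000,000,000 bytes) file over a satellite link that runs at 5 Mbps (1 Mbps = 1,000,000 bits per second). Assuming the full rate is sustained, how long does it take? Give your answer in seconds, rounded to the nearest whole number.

87.79 GB = 87,790,000,000 bytes = 702,320,000,000 bits
5 Mbps = 5,000,000 bits/s
time = 702,320,000,000 / 5,000,000 = 140,464 s

140,464 seconds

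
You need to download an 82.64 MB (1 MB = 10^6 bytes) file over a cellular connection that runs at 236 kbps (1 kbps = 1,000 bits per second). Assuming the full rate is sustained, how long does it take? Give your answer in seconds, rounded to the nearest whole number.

82.64 MB = 82,640,000 bytes = 661,120,000 bits
236 kbps = 236,000 bits/s
time = 661,120,000 / 236,000 = 2,801 s

2,801 seconds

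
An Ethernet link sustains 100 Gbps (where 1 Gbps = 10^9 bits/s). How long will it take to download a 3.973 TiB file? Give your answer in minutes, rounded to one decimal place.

5.8 minutes

3.973 TiB = 4,368,359,697,154.048 bytes = 34,946,877,577,232.384 bits
100 Gbps = 100,000,000,000 bits/s
time = 34,946,877,577,232.384 / 100,000,000,000 = 349.47 s
349.47 s / 60 = 5.8 minutes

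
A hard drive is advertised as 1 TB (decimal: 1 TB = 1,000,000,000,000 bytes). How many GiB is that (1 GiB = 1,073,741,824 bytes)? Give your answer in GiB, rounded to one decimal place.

931.3 GiB

1 TB × 1,000,000,000,000 bytes/TB = 1,000,000,000,000 bytes
1 GiB = 2^30 bytes = 1,073,741,824 bytes
1,000,000,000,000 / 1,073,741,824 = 931.3 GiB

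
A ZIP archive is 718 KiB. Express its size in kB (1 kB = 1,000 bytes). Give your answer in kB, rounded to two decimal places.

735.23 kB

718 KiB = 718 × 2^10 bytes = 735,232 bytes
1 kB = 1,000 bytes
735,232 / 1,000 = 735.23 kB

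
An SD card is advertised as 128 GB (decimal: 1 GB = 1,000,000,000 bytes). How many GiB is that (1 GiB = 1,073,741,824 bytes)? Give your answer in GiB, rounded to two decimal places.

119.21 GiB

128 GB × 1,000,000,000 bytes/GB = 128,000,000,000 bytes
1 GiB = 2^30 bytes = 1,073,741,824 bytes
128,000,000,000 / 1,073,741,824 = 119.21 GiB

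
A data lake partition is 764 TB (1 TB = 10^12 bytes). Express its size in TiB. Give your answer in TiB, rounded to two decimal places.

694.85 TiB

764 TB × 1,000,000,000,000 bytes/TB = 764,000,000,000,000 bytes
1 TiB = 2^40 bytes = 1,099,511,627,776 bytes
764,000,000,000,000 / 1,099,511,627,776 = 694.85 TiB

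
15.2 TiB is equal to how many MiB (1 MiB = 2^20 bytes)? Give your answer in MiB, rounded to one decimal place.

15.2 TiB × 1,099,511,627,776 bytes/TiB = 16,712,576,742,195.2 bytes
1 MiB = 2^20 bytes = 1,048,576 bytes
16,712,576,742,195.2 / 1,048,576 = 15,938,355.2 MiB

15,938,355.2 MiB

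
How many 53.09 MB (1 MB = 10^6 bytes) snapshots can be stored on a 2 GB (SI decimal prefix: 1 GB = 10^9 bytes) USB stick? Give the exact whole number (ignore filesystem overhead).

37

Capacity: 2 GB = 2,000,000,000 bytes
Per item: 53.09 MB = 53,090,000 bytes
⌊2,000,000,000 / 53,090,000⌋ = 37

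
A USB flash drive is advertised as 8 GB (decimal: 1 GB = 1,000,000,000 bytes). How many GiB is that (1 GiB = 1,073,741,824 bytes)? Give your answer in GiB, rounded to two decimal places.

8 GB = 8 × 10^9 bytes = 8,000,000,000 bytes
1 GiB = 1,073,741,824 bytes
8,000,000,000 / 1,073,741,824 = 7.45 GiB

7.45 GiB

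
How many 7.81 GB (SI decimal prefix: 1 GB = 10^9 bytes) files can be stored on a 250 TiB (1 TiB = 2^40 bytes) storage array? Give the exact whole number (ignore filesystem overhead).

35,195

Capacity: 250 TiB = 274,877,906,944,000 bytes
Per item: 7.81 GB = 7,810,000,000 bytes
⌊274,877,906,944,000 / 7,810,000,000⌋ = 35,195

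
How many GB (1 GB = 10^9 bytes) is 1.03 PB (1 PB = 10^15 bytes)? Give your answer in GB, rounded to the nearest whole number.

1.03 PB × 1,000,000,000,000,000 bytes/PB = 1,030,000,000,000,000 bytes
1 GB = 1,000,000,000 bytes
1,030,000,000,000,000 / 1,000,000,000 = 1,030,000 GB

1,030,000 GB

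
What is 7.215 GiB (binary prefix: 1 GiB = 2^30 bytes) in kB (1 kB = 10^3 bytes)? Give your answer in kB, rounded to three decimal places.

7,747,047.260 kB

7.215 GiB × 1,073,741,824 bytes/GiB = 7,747,047,260.16 bytes
1 kB = 10^3 bytes = 1,000 bytes
7,747,047,260.16 / 1,000 = 7,747,047.260 kB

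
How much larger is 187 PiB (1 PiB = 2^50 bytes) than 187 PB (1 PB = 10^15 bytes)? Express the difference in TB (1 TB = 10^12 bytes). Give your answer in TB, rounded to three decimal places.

187 PiB = 187 × 1,125,899,906,842,624 = 210,543,282,579,570,688 bytes
187 PB = 187 × 1,000,000,000,000,000 = 187,000,000,000,000,000 bytes
difference = 23,543,282,579,570,688 bytes
23,543,282,579,570,688 / 1,000,000,000,000 = 23,543.283 TB

23,543.283 TB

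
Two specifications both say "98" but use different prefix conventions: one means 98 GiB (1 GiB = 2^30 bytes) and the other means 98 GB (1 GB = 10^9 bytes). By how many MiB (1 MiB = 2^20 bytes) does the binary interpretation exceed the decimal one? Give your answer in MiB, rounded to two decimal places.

6,891.92 MiB

98 GiB = 98 × 1,073,741,824 = 105,226,698,752 bytes
98 GB = 98 × 1,000,000,000 = 98,000,000,000 bytes
difference = 7,226,698,752 bytes
7,226,698,752 / 1,048,576 = 6,891.92 MiB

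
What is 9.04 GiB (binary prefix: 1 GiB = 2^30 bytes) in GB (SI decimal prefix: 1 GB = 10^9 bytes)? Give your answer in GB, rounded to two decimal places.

9.04 GiB × 1,073,741,824 bytes/GiB = 9,706,626,088.96 bytes
1 GB = 1,000,000,000 bytes
9,706,626,088.96 / 1,000,000,000 = 9.71 GB

9.71 GB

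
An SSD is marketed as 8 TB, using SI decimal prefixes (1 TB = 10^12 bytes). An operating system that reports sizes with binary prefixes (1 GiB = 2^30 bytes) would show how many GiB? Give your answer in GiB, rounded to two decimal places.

7,450.58 GiB

8 TB × 1,000,000,000,000 bytes/TB = 8,000,000,000,000 bytes
1 GiB = 2^30 bytes = 1,073,741,824 bytes
8,000,000,000,000 / 1,073,741,824 = 7,450.58 GiB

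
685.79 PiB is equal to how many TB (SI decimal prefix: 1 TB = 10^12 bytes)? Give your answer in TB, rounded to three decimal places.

772,130.897 TB

685.79 PiB × 1,125,899,906,842,624 bytes/PiB = 772,130,897,113,603,112.96 bytes
1 TB = 1,000,000,000,000 bytes
772,130,897,113,603,112.96 / 1,000,000,000,000 = 772,130.897 TB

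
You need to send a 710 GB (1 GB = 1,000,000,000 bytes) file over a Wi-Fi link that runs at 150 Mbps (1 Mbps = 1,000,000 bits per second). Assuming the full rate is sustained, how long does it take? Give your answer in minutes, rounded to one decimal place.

631.1 minutes

710 GB = 710,000,000,000 bytes = 5,680,000,000,000 bits
150 Mbps = 150,000,000 bits/s
time = 5,680,000,000,000 / 150,000,000 = 37,866.67 s
37,866.67 s / 60 = 631.1 minutes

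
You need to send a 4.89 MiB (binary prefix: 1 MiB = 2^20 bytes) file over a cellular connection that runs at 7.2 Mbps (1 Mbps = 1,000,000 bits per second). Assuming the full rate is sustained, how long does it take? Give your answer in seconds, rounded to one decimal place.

4.89 MiB = 5,127,536.64 bytes = 41,020,293.12 bits
7.2 Mbps = 7,200,000 bits/s
time = 41,020,293.12 / 7,200,000 = 5.7 s

5.7 seconds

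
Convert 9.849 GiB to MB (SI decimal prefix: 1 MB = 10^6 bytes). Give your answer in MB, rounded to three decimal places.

10,575.283 MB

9.849 GiB × 1,073,741,824 bytes/GiB = 10,575,283,224.576 bytes
1 MB = 1,000,000 bytes
10,575,283,224.576 / 1,000,000 = 10,575.283 MB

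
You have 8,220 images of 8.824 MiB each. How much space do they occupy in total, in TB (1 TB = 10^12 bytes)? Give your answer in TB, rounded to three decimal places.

0.076 TB

Total = 8,220 × 8.824 MiB = 72533.28 MiB
= 72533.28 × 1,048,576 bytes = 76,056,656,609.28 bytes
1 TB = 1,000,000,000,000 bytes
76,056,656,609.28 / 1,000,000,000,000 = 0.076 TB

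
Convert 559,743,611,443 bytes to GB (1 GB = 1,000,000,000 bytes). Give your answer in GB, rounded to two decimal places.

559.74 GB

559,743,611,443 bytes given.
1 GB = 10^9 bytes = 1,000,000,000 bytes
559,743,611,443 / 1,000,000,000 = 559.74 GB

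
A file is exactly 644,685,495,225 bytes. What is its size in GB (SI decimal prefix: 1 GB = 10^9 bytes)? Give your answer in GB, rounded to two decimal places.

644.69 GB

644,685,495,225 bytes given.
1 GB = 10^9 bytes = 1,000,000,000 bytes
644,685,495,225 / 1,000,000,000 = 644.69 GB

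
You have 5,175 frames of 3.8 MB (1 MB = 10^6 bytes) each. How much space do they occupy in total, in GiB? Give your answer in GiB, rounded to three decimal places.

Total = 5,175 × 3.8 MB = 19,665 MB
= 19,665 × 1,000,000 bytes = 19,665,000,000 bytes
1 GiB = 1,073,741,824 bytes
19,665,000,000 / 1,073,741,824 = 18.314 GiB

18.314 GiB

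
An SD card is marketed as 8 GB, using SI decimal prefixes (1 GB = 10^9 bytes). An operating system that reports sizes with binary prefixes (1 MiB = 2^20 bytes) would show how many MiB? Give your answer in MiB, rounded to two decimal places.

7,629.39 MiB

8 GB = 8 × 10^9 bytes = 8,000,000,000 bytes
1 MiB = 1,048,576 bytes
8,000,000,000 / 1,048,576 = 7,629.39 MiB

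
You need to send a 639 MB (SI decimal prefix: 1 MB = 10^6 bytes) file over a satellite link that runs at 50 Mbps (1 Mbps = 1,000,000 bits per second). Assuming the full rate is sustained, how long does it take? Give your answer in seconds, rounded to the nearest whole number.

639 MB = 639,000,000 bytes = 5,112,000,000 bits
50 Mbps = 50,000,000 bits/s
time = 5,112,000,000 / 50,000,000 = 102 s

102 seconds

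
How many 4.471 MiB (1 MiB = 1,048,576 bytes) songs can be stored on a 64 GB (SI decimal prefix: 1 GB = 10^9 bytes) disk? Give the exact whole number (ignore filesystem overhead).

Capacity: 64 GB = 64,000,000,000 bytes
Per item: 4.471 MiB = 4,688,183.296 bytes
⌊64,000,000,000 / 4,688,183.296⌋ = 13,651

13,651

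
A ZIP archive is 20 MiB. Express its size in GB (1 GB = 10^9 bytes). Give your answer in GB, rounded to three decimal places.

0.021 GB

20 MiB = 20 × 2^20 bytes = 20,971,520 bytes
1 GB = 1,000,000,000 bytes
20,971,520 / 1,000,000,000 = 0.021 GB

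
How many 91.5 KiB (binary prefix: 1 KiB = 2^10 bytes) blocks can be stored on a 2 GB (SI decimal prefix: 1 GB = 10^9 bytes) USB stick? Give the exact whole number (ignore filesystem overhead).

21,345

Capacity: 2 GB = 2,000,000,000 bytes
Per item: 91.5 KiB = 93,696 bytes
⌊2,000,000,000 / 93,696⌋ = 21,345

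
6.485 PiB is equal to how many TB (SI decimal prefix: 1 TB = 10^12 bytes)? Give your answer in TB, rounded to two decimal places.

7,301.46 TB

6.485 PiB = 6.485 × 2^50 bytes = 7,301,460,895,874,416.64 bytes
1 TB = 10^12 bytes = 1,000,000,000,000 bytes
7,301,460,895,874,416.64 / 1,000,000,000,000 = 7,301.46 TB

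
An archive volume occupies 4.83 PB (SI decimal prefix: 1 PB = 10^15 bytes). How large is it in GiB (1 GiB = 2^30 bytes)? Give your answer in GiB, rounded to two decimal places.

4.83 PB × 1,000,000,000,000,000 bytes/PB = 4,830,000,000,000,000 bytes
1 GiB = 1,073,741,824 bytes
4,830,000,000,000,000 / 1,073,741,824 = 4,498,288.04 GiB

4,498,288.04 GiB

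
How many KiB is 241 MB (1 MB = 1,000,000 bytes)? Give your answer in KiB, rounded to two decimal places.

235,351.56 KiB

241 MB = 241 × 10^6 bytes = 241,000,000 bytes
1 KiB = 1,024 bytes
241,000,000 / 1,024 = 235,351.56 KiB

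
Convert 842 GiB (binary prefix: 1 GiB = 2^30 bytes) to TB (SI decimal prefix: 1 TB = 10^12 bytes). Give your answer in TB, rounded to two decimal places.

0.90 TB

842 GiB = 842 × 2^30 bytes = 904,090,615,808 bytes
1 TB = 1,000,000,000,000 bytes
904,090,615,808 / 1,000,000,000,000 = 0.90 TB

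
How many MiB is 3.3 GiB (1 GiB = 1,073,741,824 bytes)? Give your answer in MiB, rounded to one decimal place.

3,379.2 MiB

3.3 GiB × 1,073,741,824 bytes/GiB = 3,543,348,019.2 bytes
1 MiB = 2^20 bytes = 1,048,576 bytes
3,543,348,019.2 / 1,048,576 = 3,379.2 MiB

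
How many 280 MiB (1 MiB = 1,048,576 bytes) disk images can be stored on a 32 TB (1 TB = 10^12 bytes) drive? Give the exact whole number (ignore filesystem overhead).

Capacity: 32 TB = 32,000,000,000,000 bytes
Per item: 280 MiB = 293,601,280 bytes
⌊32,000,000,000,000 / 293,601,280⌋ = 108,991

108,991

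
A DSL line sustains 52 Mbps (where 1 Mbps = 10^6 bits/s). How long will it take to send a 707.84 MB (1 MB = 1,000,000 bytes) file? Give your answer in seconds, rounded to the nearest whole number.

109 seconds

707.84 MB = 707,840,000 bytes = 5,662,720,000 bits
52 Mbps = 52,000,000 bits/s
time = 5,662,720,000 / 52,000,000 = 109 s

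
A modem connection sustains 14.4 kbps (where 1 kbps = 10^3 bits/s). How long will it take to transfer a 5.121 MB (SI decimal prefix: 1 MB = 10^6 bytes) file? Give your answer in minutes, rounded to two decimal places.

47.42 minutes

5.121 MB = 5,121,000 bytes = 40,968,000 bits
14.4 kbps = 14,400 bits/s
time = 40,968,000 / 14,400 = 2,845.000 s
2,845.000 s / 60 = 47.42 minutes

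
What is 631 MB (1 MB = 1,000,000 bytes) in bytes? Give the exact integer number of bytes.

631 × 1,000,000 = 631,000,000 bytes

631,000,000 bytes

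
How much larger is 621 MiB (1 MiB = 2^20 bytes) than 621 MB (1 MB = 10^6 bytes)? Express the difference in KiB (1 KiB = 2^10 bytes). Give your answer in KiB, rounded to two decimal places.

621 MiB = 621 × 1,048,576 = 651,165,696 bytes
621 MB = 621 × 1,000,000 = 621,000,000 bytes
difference = 30,165,696 bytes
30,165,696 / 1,024 = 29,458.69 KiB

29,458.69 KiB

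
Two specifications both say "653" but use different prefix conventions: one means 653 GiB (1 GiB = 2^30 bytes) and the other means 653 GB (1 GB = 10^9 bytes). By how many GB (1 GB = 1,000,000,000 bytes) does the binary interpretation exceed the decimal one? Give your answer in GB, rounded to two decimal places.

48.15 GB

653 GiB = 653 × 1,073,741,824 = 701,153,411,072 bytes
653 GB = 653 × 1,000,000,000 = 653,000,000,000 bytes
difference = 48,153,411,072 bytes
48,153,411,072 / 1,000,000,000 = 48.15 GB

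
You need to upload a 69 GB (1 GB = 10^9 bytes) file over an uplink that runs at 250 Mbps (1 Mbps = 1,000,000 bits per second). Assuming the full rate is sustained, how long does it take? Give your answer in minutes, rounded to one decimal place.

36.8 minutes

69 GB = 69,000,000,000 bytes = 552,000,000,000 bits
250 Mbps = 250,000,000 bits/s
time = 552,000,000,000 / 250,000,000 = 2,208.00 s
2,208.00 s / 60 = 36.8 minutes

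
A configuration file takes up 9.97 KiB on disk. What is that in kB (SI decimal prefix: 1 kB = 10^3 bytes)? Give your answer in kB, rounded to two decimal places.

9.97 KiB = 9.97 × 2^10 bytes = 10,209.28 bytes
1 kB = 1,000 bytes
10,209.28 / 1,000 = 10.21 kB

10.21 kB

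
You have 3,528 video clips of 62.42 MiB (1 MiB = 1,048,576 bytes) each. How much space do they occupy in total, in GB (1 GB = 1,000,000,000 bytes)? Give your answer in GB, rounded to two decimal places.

Total = 3,528 × 62.42 MiB = 220217.76 MiB
= 220217.76 × 1,048,576 bytes = 230,915,057,909.76 bytes
1 GB = 1,000,000,000 bytes
230,915,057,909.76 / 1,000,000,000 = 230.92 GB

230.92 GB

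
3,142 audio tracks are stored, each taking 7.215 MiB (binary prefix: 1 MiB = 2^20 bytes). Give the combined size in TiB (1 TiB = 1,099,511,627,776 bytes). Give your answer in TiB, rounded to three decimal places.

Total = 3,142 × 7.215 MiB = 22669.53 MiB
= 22669.53 × 1,048,576 bytes = 23,770,725,089.28 bytes
1 TiB = 1,099,511,627,776 bytes
23,770,725,089.28 / 1,099,511,627,776 = 0.022 TiB

0.022 TiB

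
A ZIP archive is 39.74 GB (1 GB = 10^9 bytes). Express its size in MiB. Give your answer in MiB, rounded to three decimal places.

39.74 GB × 1,000,000,000 bytes/GB = 39,740,000,000 bytes
1 MiB = 2^20 bytes = 1,048,576 bytes
39,740,000,000 / 1,048,576 = 37,899.017 MiB

37,899.017 MiB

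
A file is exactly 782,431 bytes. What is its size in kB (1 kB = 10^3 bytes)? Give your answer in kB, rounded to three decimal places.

782.431 kB

782,431 bytes given.
1 kB = 1,000 bytes
782,431 / 1,000 = 782.431 kB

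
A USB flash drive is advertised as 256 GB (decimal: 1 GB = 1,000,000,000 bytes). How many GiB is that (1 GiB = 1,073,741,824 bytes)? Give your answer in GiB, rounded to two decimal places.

238.42 GiB

256 GB × 1,000,000,000 bytes/GB = 256,000,000,000 bytes
1 GiB = 2^30 bytes = 1,073,741,824 bytes
256,000,000,000 / 1,073,741,824 = 238.42 GiB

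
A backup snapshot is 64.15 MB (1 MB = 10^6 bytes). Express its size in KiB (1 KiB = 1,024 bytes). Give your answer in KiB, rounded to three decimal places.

62,646.484 KiB

64.15 MB = 64.15 × 10^6 bytes = 64,150,000 bytes
1 KiB = 2^10 bytes = 1,024 bytes
64,150,000 / 1,024 = 62,646.484 KiB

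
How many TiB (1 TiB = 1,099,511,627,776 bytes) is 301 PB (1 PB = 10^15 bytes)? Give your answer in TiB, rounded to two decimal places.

301 PB × 1,000,000,000,000,000 bytes/PB = 301,000,000,000,000,000 bytes
1 TiB = 2^40 bytes = 1,099,511,627,776 bytes
301,000,000,000,000,000 / 1,099,511,627,776 = 273,757.91 TiB

273,757.91 TiB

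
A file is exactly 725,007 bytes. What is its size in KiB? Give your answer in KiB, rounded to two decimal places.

708.01 KiB

725,007 bytes given.
1 KiB = 2^10 bytes = 1,024 bytes
725,007 / 1,024 = 708.01 KiB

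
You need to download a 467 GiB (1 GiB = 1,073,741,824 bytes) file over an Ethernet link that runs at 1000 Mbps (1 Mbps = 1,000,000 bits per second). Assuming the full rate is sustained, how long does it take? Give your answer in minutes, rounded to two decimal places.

467 GiB = 501,437,431,808 bytes = 4,011,499,454,464 bits
1000 Mbps = 1,000,000,000 bits/s
time = 4,011,499,454,464 / 1,000,000,000 = 4,011.499 s
4,011.499 s / 60 = 66.86 minutes

66.86 minutes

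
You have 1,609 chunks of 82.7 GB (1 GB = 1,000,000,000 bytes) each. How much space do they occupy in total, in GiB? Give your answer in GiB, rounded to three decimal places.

Total = 1,609 × 82.7 GB = 133064.3 GB
= 133064.3 × 1,000,000,000 bytes = 133,064,300,000,000 bytes
1 GiB = 1,073,741,824 bytes
133,064,300,000,000 / 1,073,741,824 = 123,925.786 GiB

123,925.786 GiB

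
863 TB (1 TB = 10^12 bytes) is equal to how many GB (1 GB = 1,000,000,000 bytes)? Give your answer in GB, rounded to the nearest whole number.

863,000 GB

863 TB = 863 × 10^12 bytes = 863,000,000,000,000 bytes
1 GB = 1,000,000,000 bytes
863,000,000,000,000 / 1,000,000,000 = 863,000 GB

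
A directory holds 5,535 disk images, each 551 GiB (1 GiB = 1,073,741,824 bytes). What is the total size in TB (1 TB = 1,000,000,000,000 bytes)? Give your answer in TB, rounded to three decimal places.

3,274.682 TB

Total = 5,535 × 551 GiB = 3,049,785 GiB
= 3,049,785 × 1,073,741,824 bytes = 3,274,681,708,707,840 bytes
1 TB = 1,000,000,000,000 bytes
3,274,681,708,707,840 / 1,000,000,000,000 = 3,274.682 TB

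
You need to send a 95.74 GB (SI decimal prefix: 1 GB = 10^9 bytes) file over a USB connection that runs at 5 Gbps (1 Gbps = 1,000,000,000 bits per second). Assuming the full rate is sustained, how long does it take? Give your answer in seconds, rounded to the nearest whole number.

95.74 GB = 95,740,000,000 bytes = 765,920,000,000 bits
5 Gbps = 5,000,000,000 bits/s
time = 765,920,000,000 / 5,000,000,000 = 153 s

153 seconds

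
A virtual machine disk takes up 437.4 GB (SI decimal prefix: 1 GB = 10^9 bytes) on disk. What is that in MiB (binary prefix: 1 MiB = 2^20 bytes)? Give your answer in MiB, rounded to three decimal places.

437.4 GB × 1,000,000,000 bytes/GB = 437,400,000,000 bytes
1 MiB = 2^20 bytes = 1,048,576 bytes
437,400,000,000 / 1,048,576 = 417,137.146 MiB

417,137.146 MiB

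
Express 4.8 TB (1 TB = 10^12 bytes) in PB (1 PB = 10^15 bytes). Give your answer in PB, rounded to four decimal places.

0.0048 PB

4.8 TB × 1,000,000,000,000 bytes/TB = 4,800,000,000,000 bytes
1 PB = 10^15 bytes = 1,000,000,000,000,000 bytes
4,800,000,000,000 / 1,000,000,000,000,000 = 0.0048 PB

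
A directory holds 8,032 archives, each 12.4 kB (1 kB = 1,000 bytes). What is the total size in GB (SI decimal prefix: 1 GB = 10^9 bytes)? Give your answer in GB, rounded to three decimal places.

0.100 GB

Total = 8,032 × 12.4 kB = 99596.8 kB
= 99596.8 × 1,000 bytes = 99,596,800 bytes
1 GB = 1,000,000,000 bytes
99,596,800 / 1,000,000,000 = 0.100 GB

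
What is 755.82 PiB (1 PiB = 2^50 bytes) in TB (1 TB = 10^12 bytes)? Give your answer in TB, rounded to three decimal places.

850,977.668 TB

755.82 PiB × 1,125,899,906,842,624 bytes/PiB = 850,977,667,589,792,071.68 bytes
1 TB = 1,000,000,000,000 bytes
850,977,667,589,792,071.68 / 1,000,000,000,000 = 850,977.668 TB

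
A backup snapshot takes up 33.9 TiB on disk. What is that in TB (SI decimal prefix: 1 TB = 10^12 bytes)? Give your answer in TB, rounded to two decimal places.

33.9 TiB = 33.9 × 2^40 bytes = 37,273,444,181,606.4 bytes
1 TB = 10^12 bytes = 1,000,000,000,000 bytes
37,273,444,181,606.4 / 1,000,000,000,000 = 37.27 TB

37.27 TB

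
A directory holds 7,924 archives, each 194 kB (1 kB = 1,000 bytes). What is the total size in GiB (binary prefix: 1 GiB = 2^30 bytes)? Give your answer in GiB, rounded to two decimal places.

1.43 GiB

Total = 7,924 × 194 kB = 1,537,256 kB
= 1,537,256 × 1,000 bytes = 1,537,256,000 bytes
1 GiB = 1,073,741,824 bytes
1,537,256,000 / 1,073,741,824 = 1.43 GiB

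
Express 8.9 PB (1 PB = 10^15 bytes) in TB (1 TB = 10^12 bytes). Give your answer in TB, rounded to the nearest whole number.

8,900 TB

8.9 PB × 1,000,000,000,000,000 bytes/PB = 8,900,000,000,000,000 bytes
1 TB = 10^12 bytes = 1,000,000,000,000 bytes
8,900,000,000,000,000 / 1,000,000,000,000 = 8,900 TB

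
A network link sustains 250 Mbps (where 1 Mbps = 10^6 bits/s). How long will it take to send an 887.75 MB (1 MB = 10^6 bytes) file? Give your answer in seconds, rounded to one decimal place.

887.75 MB = 887,750,000 bytes = 7,102,000,000 bits
250 Mbps = 250,000,000 bits/s
time = 7,102,000,000 / 250,000,000 = 28.4 s

28.4 seconds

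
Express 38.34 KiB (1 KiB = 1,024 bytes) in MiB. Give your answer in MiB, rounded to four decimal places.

0.0374 MiB

38.34 KiB × 1,024 bytes/KiB = 39,260.16 bytes
1 MiB = 1,048,576 bytes
39,260.16 / 1,048,576 = 0.0374 MiB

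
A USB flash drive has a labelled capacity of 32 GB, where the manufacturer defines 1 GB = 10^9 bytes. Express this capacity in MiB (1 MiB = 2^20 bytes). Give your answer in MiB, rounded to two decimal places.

30,517.58 MiB

32 GB = 32 × 10^9 bytes = 32,000,000,000 bytes
1 MiB = 2^20 bytes = 1,048,576 bytes
32,000,000,000 / 1,048,576 = 30,517.58 MiB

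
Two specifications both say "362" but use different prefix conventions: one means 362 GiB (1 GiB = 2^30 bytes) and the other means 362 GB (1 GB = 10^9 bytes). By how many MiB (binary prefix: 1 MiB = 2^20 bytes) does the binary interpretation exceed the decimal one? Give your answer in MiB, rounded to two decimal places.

25,457.90 MiB

362 GiB = 362 × 1,073,741,824 = 388,694,540,288 bytes
362 GB = 362 × 1,000,000,000 = 362,000,000,000 bytes
difference = 26,694,540,288 bytes
26,694,540,288 / 1,048,576 = 25,457.90 MiB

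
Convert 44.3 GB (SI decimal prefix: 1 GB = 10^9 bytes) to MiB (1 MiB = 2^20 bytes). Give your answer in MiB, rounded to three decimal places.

42,247.772 MiB

44.3 GB = 44.3 × 10^9 bytes = 44,300,000,000 bytes
1 MiB = 1,048,576 bytes
44,300,000,000 / 1,048,576 = 42,247.772 MiB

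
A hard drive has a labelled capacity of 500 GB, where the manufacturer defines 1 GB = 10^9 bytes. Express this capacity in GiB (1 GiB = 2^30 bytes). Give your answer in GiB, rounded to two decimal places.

500 GB × 1,000,000,000 bytes/GB = 500,000,000,000 bytes
1 GiB = 2^30 bytes = 1,073,741,824 bytes
500,000,000,000 / 1,073,741,824 = 465.66 GiB

465.66 GiB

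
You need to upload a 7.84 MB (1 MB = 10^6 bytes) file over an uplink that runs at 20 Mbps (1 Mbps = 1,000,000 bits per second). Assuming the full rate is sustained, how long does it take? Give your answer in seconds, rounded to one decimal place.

3.1 seconds

7.84 MB = 7,840,000 bytes = 62,720,000 bits
20 Mbps = 20,000,000 bits/s
time = 62,720,000 / 20,000,000 = 3.1 s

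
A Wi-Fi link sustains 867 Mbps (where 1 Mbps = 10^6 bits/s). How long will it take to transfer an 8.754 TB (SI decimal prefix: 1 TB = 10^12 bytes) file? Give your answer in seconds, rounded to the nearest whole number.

80,775 seconds

8.754 TB = 8,754,000,000,000 bytes = 70,032,000,000,000 bits
867 Mbps = 867,000,000 bits/s
time = 70,032,000,000,000 / 867,000,000 = 80,775 s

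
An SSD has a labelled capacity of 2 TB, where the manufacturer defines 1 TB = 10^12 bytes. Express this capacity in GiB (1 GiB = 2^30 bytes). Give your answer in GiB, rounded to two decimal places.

1,862.65 GiB

2 TB = 2 × 10^12 bytes = 2,000,000,000,000 bytes
1 GiB = 1,073,741,824 bytes
2,000,000,000,000 / 1,073,741,824 = 1,862.65 GiB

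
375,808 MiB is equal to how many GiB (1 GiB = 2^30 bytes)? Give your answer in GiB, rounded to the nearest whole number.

367 GiB

375,808 MiB = 375,808 × 2^20 bytes = 394,063,249,408 bytes
1 GiB = 1,073,741,824 bytes
394,063,249,408 / 1,073,741,824 = 367 GiB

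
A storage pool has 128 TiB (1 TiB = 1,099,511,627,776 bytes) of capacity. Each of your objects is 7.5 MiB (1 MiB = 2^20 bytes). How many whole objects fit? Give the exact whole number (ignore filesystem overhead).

17,895,697

Capacity: 128 TiB = 140,737,488,355,328 bytes
Per item: 7.5 MiB = 7,864,320 bytes
⌊140,737,488,355,328 / 7,864,320⌋ = 17,895,697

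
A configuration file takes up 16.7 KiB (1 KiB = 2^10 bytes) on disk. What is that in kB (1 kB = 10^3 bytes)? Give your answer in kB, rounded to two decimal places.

16.7 KiB = 16.7 × 2^10 bytes = 17,100.8 bytes
1 kB = 1,000 bytes
17,100.8 / 1,000 = 17.10 kB

17.10 kB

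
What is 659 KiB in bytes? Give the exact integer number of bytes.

674,816 bytes

659 × 1,024 = 674,816 bytes  (1 KiB = 2^10 bytes)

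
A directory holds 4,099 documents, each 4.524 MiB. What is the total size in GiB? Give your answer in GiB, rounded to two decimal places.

Total = 4,099 × 4.524 MiB = 18543.876 MiB
= 18543.876 × 1,048,576 bytes = 19,444,663,320.576 bytes
1 GiB = 1,073,741,824 bytes
19,444,663,320.576 / 1,073,741,824 = 18.11 GiB

18.11 GiB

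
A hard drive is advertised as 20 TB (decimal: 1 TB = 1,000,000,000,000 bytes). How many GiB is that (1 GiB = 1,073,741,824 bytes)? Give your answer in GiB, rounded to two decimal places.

20 TB × 1,000,000,000,000 bytes/TB = 20,000,000,000,000 bytes
1 GiB = 2^30 bytes = 1,073,741,824 bytes
20,000,000,000,000 / 1,073,741,824 = 18,626.45 GiB

18,626.45 GiB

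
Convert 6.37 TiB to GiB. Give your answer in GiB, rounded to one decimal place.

6,522.9 GiB

6.37 TiB = 6.37 × 2^40 bytes = 7,003,889,068,933.12 bytes
1 GiB = 1,073,741,824 bytes
7,003,889,068,933.12 / 1,073,741,824 = 6,522.9 GiB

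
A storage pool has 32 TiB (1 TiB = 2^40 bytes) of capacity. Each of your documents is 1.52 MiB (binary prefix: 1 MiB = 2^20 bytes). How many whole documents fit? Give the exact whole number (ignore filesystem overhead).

Capacity: 32 TiB = 35,184,372,088,832 bytes
Per item: 1.52 MiB = 1,593,835.52 bytes
⌊35,184,372,088,832 / 1,593,835.52⌋ = 22,075,284

22,075,284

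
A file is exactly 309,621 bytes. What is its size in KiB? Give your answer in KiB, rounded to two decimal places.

309,621 bytes given.
1 KiB = 1,024 bytes
309,621 / 1,024 = 302.36 KiB

302.36 KiB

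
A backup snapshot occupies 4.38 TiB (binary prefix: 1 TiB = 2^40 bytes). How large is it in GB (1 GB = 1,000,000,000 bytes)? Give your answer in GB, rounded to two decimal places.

4,815.86 GB

4.38 TiB = 4.38 × 2^40 bytes = 4,815,860,929,658.88 bytes
1 GB = 10^9 bytes = 1,000,000,000 bytes
4,815,860,929,658.88 / 1,000,000,000 = 4,815.86 GB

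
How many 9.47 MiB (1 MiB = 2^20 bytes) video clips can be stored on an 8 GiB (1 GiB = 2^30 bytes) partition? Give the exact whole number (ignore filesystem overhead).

Capacity: 8 GiB = 8,589,934,592 bytes
Per item: 9.47 MiB = 9,930,014.72 bytes
⌊8,589,934,592 / 9,930,014.72⌋ = 865

865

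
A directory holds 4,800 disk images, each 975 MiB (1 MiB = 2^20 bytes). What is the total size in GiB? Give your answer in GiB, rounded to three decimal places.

4,570.313 GiB

Total = 4,800 × 975 MiB = 4,680,000 MiB
= 4,680,000 × 1,048,576 bytes = 4,907,335,680,000 bytes
1 GiB = 1,073,741,824 bytes
4,907,335,680,000 / 1,073,741,824 = 4,570.313 GiB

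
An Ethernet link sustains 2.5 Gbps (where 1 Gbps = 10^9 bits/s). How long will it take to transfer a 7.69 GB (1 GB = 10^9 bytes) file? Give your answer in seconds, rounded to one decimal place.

24.6 seconds

7.69 GB = 7,690,000,000 bytes = 61,520,000,000 bits
2.5 Gbps = 2,500,000,000 bits/s
time = 61,520,000,000 / 2,500,000,000 = 24.6 s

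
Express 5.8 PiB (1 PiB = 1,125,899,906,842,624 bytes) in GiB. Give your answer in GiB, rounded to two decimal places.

5.8 PiB = 5.8 × 2^50 bytes = 6,530,219,459,687,219.2 bytes
1 GiB = 2^30 bytes = 1,073,741,824 bytes
6,530,219,459,687,219.2 / 1,073,741,824 = 6,081,740.80 GiB

6,081,740.80 GiB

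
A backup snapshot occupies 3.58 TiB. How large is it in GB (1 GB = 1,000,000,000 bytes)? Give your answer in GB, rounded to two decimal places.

3,936.25 GB

3.58 TiB × 1,099,511,627,776 bytes/TiB = 3,936,251,627,438.08 bytes
1 GB = 10^9 bytes = 1,000,000,000 bytes
3,936,251,627,438.08 / 1,000,000,000 = 3,936.25 GB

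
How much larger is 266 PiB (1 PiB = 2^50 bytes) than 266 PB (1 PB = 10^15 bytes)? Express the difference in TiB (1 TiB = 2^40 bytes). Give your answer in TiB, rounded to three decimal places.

266 PiB = 266 × 1,125,899,906,842,624 = 299,489,375,220,137,984 bytes
266 PB = 266 × 1,000,000,000,000,000 = 266,000,000,000,000,000 bytes
difference = 33,489,375,220,137,984 bytes
33,489,375,220,137,984 / 1,099,511,627,776 = 30,458.409 TiB

30,458.409 TiB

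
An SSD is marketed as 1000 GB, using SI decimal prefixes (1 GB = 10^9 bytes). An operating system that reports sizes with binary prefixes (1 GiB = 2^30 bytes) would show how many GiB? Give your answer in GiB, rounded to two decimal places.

1000 GB = 1000 × 10^9 bytes = 1,000,000,000,000 bytes
1 GiB = 1,073,741,824 bytes
1,000,000,000,000 / 1,073,741,824 = 931.32 GiB

931.32 GiB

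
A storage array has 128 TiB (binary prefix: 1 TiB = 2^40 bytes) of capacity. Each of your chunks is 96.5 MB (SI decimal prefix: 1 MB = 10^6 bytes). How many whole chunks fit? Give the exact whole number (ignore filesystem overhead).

1,458,419

Capacity: 128 TiB = 140,737,488,355,328 bytes
Per item: 96.5 MB = 96,500,000 bytes
⌊140,737,488,355,328 / 96,500,000⌋ = 1,458,419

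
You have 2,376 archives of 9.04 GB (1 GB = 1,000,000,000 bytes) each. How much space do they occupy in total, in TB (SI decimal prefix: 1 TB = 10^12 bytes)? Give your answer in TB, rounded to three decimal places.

Total = 2,376 × 9.04 GB = 21479.04 GB
= 21479.04 × 1,000,000,000 bytes = 21,479,040,000,000 bytes
1 TB = 1,000,000,000,000 bytes
21,479,040,000,000 / 1,000,000,000,000 = 21.479 TB

21.479 TB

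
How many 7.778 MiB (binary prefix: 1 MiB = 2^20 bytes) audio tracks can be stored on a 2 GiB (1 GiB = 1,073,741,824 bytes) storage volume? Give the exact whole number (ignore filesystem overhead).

Capacity: 2 GiB = 2,147,483,648 bytes
Per item: 7.778 MiB = 8,155,824.128 bytes
⌊2,147,483,648 / 8,155,824.128⌋ = 263

263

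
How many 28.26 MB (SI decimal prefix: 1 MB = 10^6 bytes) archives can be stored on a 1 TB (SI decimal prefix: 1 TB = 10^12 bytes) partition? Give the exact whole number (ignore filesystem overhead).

35,385

Capacity: 1 TB = 1,000,000,000,000 bytes
Per item: 28.26 MB = 28,260,000 bytes
⌊1,000,000,000,000 / 28,260,000⌋ = 35,385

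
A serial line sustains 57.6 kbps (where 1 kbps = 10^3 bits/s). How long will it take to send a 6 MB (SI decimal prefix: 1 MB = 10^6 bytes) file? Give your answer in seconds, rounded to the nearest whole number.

6 MB = 6,000,000 bytes = 48,000,000 bits
57.6 kbps = 57,600 bits/s
time = 48,000,000 / 57,600 = 833 s

833 seconds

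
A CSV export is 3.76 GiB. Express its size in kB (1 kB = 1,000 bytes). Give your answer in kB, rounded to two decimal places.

3.76 GiB × 1,073,741,824 bytes/GiB = 4,037,269,258.24 bytes
1 kB = 10^3 bytes = 1,000 bytes
4,037,269,258.24 / 1,000 = 4,037,269.26 kB

4,037,269.26 kB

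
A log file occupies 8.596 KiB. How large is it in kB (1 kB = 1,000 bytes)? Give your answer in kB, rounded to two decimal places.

8.596 KiB = 8.596 × 2^10 bytes = 8,802.304 bytes
1 kB = 1,000 bytes
8,802.304 / 1,000 = 8.80 kB

8.80 kB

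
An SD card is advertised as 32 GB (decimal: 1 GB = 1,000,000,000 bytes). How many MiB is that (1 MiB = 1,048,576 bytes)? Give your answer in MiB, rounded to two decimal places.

32 GB × 1,000,000,000 bytes/GB = 32,000,000,000 bytes
1 MiB = 2^20 bytes = 1,048,576 bytes
32,000,000,000 / 1,048,576 = 30,517.58 MiB

30,517.58 MiB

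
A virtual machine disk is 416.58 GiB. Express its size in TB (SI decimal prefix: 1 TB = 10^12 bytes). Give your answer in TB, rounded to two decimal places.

0.45 TB

416.58 GiB = 416.58 × 2^30 bytes = 447,299,369,041.92 bytes
1 TB = 10^12 bytes = 1,000,000,000,000 bytes
447,299,369,041.92 / 1,000,000,000,000 = 0.45 TB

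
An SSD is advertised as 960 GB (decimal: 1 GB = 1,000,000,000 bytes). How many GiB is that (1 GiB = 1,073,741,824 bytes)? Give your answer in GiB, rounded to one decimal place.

894.1 GiB

960 GB = 960 × 10^9 bytes = 960,000,000,000 bytes
1 GiB = 1,073,741,824 bytes
960,000,000,000 / 1,073,741,824 = 894.1 GiB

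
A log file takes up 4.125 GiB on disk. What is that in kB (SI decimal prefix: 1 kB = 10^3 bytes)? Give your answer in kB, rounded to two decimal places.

4,429,185.02 kB

4.125 GiB = 4.125 × 2^30 bytes = 4,429,185,024 bytes
1 kB = 1,000 bytes
4,429,185,024 / 1,000 = 4,429,185.02 kB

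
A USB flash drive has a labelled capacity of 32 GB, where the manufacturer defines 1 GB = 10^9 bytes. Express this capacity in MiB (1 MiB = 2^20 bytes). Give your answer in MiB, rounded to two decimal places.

30,517.58 MiB

32 GB = 32 × 10^9 bytes = 32,000,000,000 bytes
1 MiB = 2^20 bytes = 1,048,576 bytes
32,000,000,000 / 1,048,576 = 30,517.58 MiB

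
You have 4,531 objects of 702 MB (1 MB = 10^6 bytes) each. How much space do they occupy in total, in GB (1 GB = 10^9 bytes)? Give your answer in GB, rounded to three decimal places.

Total = 4,531 × 702 MB = 3,180,762 MB
= 3,180,762 × 1,000,000 bytes = 3,180,762,000,000 bytes
1 GB = 1,000,000,000 bytes
3,180,762,000,000 / 1,000,000,000 = 3,180.762 GB

3,180.762 GB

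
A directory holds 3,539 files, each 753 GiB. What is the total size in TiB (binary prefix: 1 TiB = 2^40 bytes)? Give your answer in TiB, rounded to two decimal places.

2,602.41 TiB

Total = 3,539 × 753 GiB = 2,664,867 GiB
= 2,664,867 × 1,073,741,824 bytes = 2,861,379,153,297,408 bytes
1 TiB = 1,099,511,627,776 bytes
2,861,379,153,297,408 / 1,099,511,627,776 = 2,602.41 TiB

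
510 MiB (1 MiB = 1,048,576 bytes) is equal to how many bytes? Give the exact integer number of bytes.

534,773,760 bytes

510 × 1,048,576 = 534,773,760 bytes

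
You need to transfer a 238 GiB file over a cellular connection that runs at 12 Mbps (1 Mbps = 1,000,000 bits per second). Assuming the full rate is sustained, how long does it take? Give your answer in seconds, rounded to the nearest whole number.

170,367 seconds

238 GiB = 255,550,554,112 bytes = 2,044,404,432,896 bits
12 Mbps = 12,000,000 bits/s
time = 2,044,404,432,896 / 12,000,000 = 170,367 s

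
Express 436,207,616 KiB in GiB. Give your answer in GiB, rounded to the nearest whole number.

436,207,616 KiB = 436,207,616 × 2^10 bytes = 446,676,598,784 bytes
1 GiB = 2^30 bytes = 1,073,741,824 bytes
446,676,598,784 / 1,073,741,824 = 416 GiB

416 GiB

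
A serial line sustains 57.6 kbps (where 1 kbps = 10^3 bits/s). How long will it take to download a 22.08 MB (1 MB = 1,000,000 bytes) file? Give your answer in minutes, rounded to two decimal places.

22.08 MB = 22,080,000 bytes = 176,640,000 bits
57.6 kbps = 57,600 bits/s
time = 176,640,000 / 57,600 = 3,066.667 s
3,066.667 s / 60 = 51.11 minutes

51.11 minutes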